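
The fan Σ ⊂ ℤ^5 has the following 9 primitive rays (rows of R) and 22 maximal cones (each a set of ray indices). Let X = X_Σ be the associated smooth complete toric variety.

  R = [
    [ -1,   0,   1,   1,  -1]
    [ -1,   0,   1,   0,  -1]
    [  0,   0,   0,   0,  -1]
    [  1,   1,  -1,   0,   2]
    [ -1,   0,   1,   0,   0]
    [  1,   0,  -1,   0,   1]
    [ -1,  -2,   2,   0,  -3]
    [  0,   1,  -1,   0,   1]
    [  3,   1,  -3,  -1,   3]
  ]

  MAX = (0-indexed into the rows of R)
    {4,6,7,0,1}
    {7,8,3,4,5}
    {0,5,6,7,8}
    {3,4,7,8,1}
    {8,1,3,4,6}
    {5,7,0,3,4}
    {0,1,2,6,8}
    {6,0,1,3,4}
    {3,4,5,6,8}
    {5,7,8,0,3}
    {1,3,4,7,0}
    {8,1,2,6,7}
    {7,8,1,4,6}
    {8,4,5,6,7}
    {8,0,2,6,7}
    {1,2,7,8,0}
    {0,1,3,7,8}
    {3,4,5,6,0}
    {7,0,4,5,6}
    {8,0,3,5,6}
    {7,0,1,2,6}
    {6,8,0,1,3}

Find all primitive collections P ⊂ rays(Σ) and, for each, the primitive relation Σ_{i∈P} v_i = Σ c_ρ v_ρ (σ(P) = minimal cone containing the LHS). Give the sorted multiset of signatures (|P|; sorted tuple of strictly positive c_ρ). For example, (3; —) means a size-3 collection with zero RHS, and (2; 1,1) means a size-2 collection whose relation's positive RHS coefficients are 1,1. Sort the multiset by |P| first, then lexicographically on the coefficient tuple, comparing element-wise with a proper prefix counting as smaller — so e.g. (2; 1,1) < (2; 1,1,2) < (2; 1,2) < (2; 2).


7 minimal non-faces of Δ(Σ) (on 9 rays):

  • {1,5}:  v_{1} + v_{5} = 0 — sig = (2; —)
  • {2,4}:  v_{2} + v_{4} = v_{1} — sig = (2; 1)
  • {2,3}:  v_{2} + v_{3} = v_{0} + v_{1} + v_{8} — sig = (2; 1,1,1)
  • {2,5}:  v_{2} + v_{5} = v_{0} + v_{6} + v_{7} + v_{8} — sig = (2; 1,1,1,1)
  • {3,6,7}:  v_{3} + v_{6} + v_{7} = 0 — sig = (3; —)
  • {0,4,8}:  v_{0} + v_{4} + v_{8} = v_{3} — sig = (3; 1)
  • {0,1,6,7,8}:  v_{0} + v_{1} + v_{6} + v_{7} + v_{8} = v_{2} — sig = (5; 1)

Sorted signature multiset PRS(X):
    |P|=2: 4 collections, coeffs (), (1), (1,1,1), (1,1,1,1)
    |P|=3: 2 collections, coeffs (), (1)
    |P|=5: 1 collection, coeffs (1)


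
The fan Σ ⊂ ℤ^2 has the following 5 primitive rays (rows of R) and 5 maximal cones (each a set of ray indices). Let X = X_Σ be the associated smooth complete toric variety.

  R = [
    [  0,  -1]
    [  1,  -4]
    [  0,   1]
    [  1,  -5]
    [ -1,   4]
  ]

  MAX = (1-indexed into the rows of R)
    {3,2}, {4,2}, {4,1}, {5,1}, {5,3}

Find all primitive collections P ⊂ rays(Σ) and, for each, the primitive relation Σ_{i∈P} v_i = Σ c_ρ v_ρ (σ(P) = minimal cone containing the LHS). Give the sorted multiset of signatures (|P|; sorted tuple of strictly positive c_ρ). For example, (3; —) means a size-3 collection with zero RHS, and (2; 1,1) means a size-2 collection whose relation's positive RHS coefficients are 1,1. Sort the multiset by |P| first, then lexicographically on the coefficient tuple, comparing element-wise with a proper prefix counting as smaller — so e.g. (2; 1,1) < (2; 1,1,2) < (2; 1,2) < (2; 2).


Σ has 5 primitive collections:

  {1,3}:  v_{1} + v_{3} = 0  →  sig = (2; —)
  {2,5}:  v_{2} + v_{5} = 0  →  sig = (2; —)
  {1,2}:  v_{1} + v_{2} = v_{4}  →  sig = (2; 1)
  {3,4}:  v_{3} + v_{4} = v_{2}  →  sig = (2; 1)
  {4,5}:  v_{4} + v_{5} = v_{1}  →  sig = (2; 1)

Sorted signature multiset PRS(X):
    |P|=2: 5 collections, coeffs (), (), (1), (1), (1)


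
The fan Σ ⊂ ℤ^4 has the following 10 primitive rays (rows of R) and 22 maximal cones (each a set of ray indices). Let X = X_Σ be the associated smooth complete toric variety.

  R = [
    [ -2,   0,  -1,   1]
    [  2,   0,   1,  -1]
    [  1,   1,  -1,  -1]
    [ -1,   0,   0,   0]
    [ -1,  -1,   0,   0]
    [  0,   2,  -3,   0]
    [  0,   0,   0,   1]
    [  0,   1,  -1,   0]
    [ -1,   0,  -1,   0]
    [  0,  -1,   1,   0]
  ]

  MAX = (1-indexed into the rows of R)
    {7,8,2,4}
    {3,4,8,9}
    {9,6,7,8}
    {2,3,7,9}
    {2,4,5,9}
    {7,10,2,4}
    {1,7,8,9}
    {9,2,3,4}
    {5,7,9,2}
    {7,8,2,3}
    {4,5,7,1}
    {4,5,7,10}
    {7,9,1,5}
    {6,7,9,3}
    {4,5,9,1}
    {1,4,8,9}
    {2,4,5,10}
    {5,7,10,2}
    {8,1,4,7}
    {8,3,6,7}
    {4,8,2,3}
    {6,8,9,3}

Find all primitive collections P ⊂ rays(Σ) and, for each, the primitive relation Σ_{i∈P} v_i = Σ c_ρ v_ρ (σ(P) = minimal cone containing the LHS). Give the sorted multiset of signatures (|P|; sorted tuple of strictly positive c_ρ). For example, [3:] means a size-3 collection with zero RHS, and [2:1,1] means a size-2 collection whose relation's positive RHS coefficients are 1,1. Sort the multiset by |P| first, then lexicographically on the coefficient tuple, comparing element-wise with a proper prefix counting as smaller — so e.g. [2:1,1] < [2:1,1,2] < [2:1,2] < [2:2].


18 collections generate NE(X_Σ); each relation:

  {1,2}:  v_{1} + v_{2} = 0 — sig = [2:]
  {8,10}:  v_{8} + v_{10} = 0 — sig = [2:]
  {5,8}:  v_{5} + v_{8} = v_{9} — sig = [2:1]
  {9,10}:  v_{9} + v_{10} = v_{5} — sig = [2:1]
  {1,3}:  v_{1} + v_{3} = v_{8} + v_{9} — sig = [2:1,1]
  {3,10}:  v_{3} + v_{10} = v_{2} + v_{9} — sig = [2:1,1]
  {1,10}:  v_{1} + v_{10} = v_{4} + v_{5} + v_{7} — sig = [2:1,1,1]
  {6,10}:  v_{6} + v_{10} = v_{3} + v_{7} + v_{9} — sig = [2:1,1,1]
  {5,6}:  v_{5} + v_{6} = v_{3} + v_{7} + 2·v_{9} — sig = [2:1,1,2]
  {2,6}:  v_{2} + v_{6} = 2·v_{3} + v_{7} — sig = [2:1,2]
  {3,5}:  v_{3} + v_{5} = v_{2} + 2·v_{9} — sig = [2:1,2]
  {4,6}:  v_{4} + v_{6} = 2·v_{8} + v_{9} — sig = [2:1,2]
  {1,6}:  v_{1} + v_{6} = v_{7} + 2·v_{8} + 2·v_{9} — sig = [2:1,2,2]
  {2,8,9}:  v_{2} + v_{8} + v_{9} = v_{3} — sig = [3:1]
  {3,4,7}:  v_{3} + v_{4} + v_{7} = v_{8} — sig = [3:1]
  {4,7,9}:  v_{4} + v_{7} + v_{9} = v_{1} — sig = [3:1]
  {2,4,5,7}:  v_{2} + v_{4} + v_{5} + v_{7} = v_{10} — sig = [4:1]
  {3,7,8,9}:  v_{3} + v_{7} + v_{8} + v_{9} = v_{6} — sig = [4:1]

Sorted signature multiset PRS(X):
    |P|=2: 13 collections, coeffs (), (), (1), (1), (1,1), (1,1), (1,1,1), (1,1,1), (1,1,2), (1,2), (1,2), (1,2), (1,2,2)
    |P|=3: 3 collections, coeffs (1), (1), (1)
    |P|=4: 2 collections, coeffs (1), (1)


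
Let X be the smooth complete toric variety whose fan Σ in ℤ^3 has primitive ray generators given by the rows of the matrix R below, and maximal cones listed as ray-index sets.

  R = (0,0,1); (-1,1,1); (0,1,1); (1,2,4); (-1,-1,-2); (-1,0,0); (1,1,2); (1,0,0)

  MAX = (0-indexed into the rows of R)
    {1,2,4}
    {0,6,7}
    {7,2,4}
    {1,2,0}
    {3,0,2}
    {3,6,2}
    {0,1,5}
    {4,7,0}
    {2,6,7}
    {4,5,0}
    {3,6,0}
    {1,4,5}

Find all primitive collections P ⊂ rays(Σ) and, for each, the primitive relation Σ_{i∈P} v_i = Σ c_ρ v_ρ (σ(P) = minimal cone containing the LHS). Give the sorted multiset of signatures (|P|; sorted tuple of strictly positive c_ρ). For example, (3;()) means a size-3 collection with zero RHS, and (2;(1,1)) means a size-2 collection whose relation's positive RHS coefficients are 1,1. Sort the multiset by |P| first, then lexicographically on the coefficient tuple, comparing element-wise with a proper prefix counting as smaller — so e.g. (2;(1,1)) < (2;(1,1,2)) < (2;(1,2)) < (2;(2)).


Primitive collections (14):

  P = {4,6}:  v_{4} + v_{6} = 0  so sig = (2;())
  P = {5,7}:  v_{5} + v_{7} = 0  so sig = (2;())
  P = {1,7}:  v_{1} + v_{7} = v_{2}  so sig = (2;(1))
  P = {2,5}:  v_{2} + v_{5} = v_{1}  so sig = (2;(1))
  P = {3,4}:  v_{3} + v_{4} = v_{0} + v_{2}  so sig = (2;(1,1))
  P = {5,6}:  v_{5} + v_{6} = v_{0} + v_{2}  so sig = (2;(1,1))
  P = {1,6}:  v_{1} + v_{6} = v_{0} + 2·v_{2}  so sig = (2;(1,2))
  P = {3,7}:  v_{3} + v_{7} = 2·v_{6}  so sig = (2;(2))
  P = {3,5}:  v_{3} + v_{5} = 2·v_{0} + 2·v_{2}  so sig = (2;(2,2))
  P = {1,3}:  v_{1} + v_{3} = 2·v_{0} + 3·v_{2}  so sig = (2;(2,3))
  P = {0,2,4}:  v_{0} + v_{2} + v_{4} = v_{5}  so sig = (3;(1))
  P = {0,2,6}:  v_{0} + v_{2} + v_{6} = v_{3}  so sig = (3;(1))
  P = {0,2,7}:  v_{0} + v_{2} + v_{7} = v_{6}  so sig = (3;(1))
  P = {0,1,4}:  v_{0} + v_{1} + v_{4} = 2·v_{5}  so sig = (3;(2))

so the primitive-relation signature multiset is
{ (2;()) ×2,  (2;(1)) ×2,  (2;(1,1)) ×2,  (2;(1,2)),  (2;(2)),  (2;(2,2)),  (2;(2,3)),  (3;(1)) ×3,  (3;(2)) }


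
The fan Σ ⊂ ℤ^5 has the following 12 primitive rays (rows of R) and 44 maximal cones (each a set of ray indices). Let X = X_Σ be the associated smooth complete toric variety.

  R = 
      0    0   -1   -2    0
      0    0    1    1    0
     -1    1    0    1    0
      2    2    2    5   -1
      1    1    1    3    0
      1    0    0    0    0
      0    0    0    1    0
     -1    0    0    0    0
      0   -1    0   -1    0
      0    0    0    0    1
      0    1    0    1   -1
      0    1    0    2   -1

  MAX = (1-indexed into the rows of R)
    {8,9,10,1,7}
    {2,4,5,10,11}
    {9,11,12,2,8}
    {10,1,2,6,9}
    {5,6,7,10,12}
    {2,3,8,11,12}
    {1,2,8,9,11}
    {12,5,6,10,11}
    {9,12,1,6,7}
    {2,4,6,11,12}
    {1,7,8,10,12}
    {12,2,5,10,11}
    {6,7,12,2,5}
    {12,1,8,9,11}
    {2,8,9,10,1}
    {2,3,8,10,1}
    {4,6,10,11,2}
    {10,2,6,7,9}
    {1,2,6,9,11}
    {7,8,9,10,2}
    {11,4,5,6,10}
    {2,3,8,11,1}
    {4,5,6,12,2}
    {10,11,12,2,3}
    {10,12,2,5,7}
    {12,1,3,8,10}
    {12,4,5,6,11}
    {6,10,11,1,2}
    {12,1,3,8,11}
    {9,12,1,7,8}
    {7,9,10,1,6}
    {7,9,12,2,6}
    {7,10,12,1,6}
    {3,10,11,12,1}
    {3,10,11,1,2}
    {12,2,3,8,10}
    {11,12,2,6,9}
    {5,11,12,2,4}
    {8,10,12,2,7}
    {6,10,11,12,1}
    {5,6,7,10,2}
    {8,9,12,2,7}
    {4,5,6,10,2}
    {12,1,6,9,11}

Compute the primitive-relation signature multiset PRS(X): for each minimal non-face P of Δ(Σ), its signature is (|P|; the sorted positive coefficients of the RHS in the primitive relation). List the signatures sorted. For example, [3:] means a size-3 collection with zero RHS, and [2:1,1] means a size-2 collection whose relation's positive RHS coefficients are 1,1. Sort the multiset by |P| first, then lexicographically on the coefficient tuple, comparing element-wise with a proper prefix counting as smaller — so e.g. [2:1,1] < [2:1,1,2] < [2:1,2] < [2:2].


Primitive collections (22):

  P = {6,8}:  v_{6} + v_{8} = 0  ⟹  sig = [2:]
  P = {3,9}:  v_{3} + v_{9} = v_{8}  ⟹  sig = [2:1]
  P = {7,11}:  v_{7} + v_{11} = v_{12}  ⟹  sig = [2:1]
  P = {3,6}:  v_{3} + v_{6} = v_{10} + v_{11}  ⟹  sig = [2:1,1]
  P = {1,5}:  v_{1} + v_{5} = v_{6} + v_{10} + v_{11}  ⟹  sig = [2:1,1,1]
  P = {3,7}:  v_{3} + v_{7} = v_{8} + v_{10} + v_{12}  ⟹  sig = [2:1,1,1]
  P = {4,8}:  v_{4} + v_{8} = v_{2} + v_{5} + v_{11}  ⟹  sig = [2:1,1,1]
  P = {5,8}:  v_{5} + v_{8} = v_{2} + v_{10} + v_{12}  ⟹  sig = [2:1,1,1]
  P = {5,9}:  v_{5} + v_{9} = v_{2} + v_{6} + v_{7}  ⟹  sig = [2:1,1,1]
  P = {4,7}:  v_{4} + v_{7} = v_{2} + v_{5} + v_{6} + v_{12}  ⟹  sig = [2:1,1,1,1]
  P = {3,4}:  v_{3} + v_{4} = v_{2} + v_{5} + v_{10} + 2·v_{11}  ⟹  sig = [2:1,1,1,2]
  P = {3,5}:  v_{3} + v_{5} = v_{2} + 2·v_{10} + v_{11} + v_{12}  ⟹  sig = [2:1,1,1,2]
  P = {1,4}:  v_{1} + v_{4} = v_{2} + 2·v_{6} + v_{10} + 2·v_{11}  ⟹  sig = [2:1,1,2,2]
  P = {4,9}:  v_{4} + v_{9} = 2·v_{2} + 2·v_{6} + v_{12}  ⟹  sig = [2:1,2,2]
  P = {1,2,7}:  v_{1} + v_{2} + v_{7} = 0  ⟹  sig = [3:]
  P = {9,10,11}:  v_{9} + v_{10} + v_{11} = 0  ⟹  sig = [3:]
  P = {1,2,12}:  v_{1} + v_{2} + v_{12} = v_{11}  ⟹  sig = [3:1]
  P = {8,10,11}:  v_{8} + v_{10} + v_{11} = v_{3}  ⟹  sig = [3:1]
  P = {9,10,12}:  v_{9} + v_{10} + v_{12} = v_{7}  ⟹  sig = [3:1]
  P = {4,10,12}:  v_{4} + v_{10} + v_{12} = 2·v_{5} + v_{11}  ⟹  sig = [3:1,2]
  P = {2,5,6,11}:  v_{2} + v_{5} + v_{6} + v_{11} = v_{4}  ⟹  sig = [4:1]
  P = {2,6,10,12}:  v_{2} + v_{6} + v_{10} + v_{12} = v_{5}  ⟹  sig = [4:1]

Hence PRS(X_Σ) =
[[2:], [2:1], [2:1], [2:1,1], [2:1,1,1], [2:1,1,1], [2:1,1,1], [2:1,1,1], [2:1,1,1], [2:1,1,1,1], [2:1,1,1,2], [2:1,1,1,2], [2:1,1,2,2], [2:1,2,2], [3:], [3:], [3:1], [3:1], [3:1], [3:1,2], [4:1], [4:1]]


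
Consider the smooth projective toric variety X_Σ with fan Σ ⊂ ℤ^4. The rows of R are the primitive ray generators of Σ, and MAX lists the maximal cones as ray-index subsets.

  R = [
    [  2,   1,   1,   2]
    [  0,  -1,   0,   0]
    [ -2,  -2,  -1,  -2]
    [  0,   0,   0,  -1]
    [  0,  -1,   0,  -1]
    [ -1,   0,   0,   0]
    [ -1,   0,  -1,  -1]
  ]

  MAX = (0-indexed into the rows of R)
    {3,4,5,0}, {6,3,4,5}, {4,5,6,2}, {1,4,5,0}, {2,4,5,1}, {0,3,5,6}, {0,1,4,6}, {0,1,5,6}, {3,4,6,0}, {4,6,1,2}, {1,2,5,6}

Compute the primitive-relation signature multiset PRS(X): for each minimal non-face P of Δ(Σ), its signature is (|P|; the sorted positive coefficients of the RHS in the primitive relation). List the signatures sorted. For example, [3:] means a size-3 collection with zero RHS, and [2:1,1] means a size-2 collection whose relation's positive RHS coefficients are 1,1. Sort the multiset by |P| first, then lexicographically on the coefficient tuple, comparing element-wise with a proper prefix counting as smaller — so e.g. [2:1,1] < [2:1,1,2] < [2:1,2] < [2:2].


5 minimal non-faces of Δ(Σ) (on 7 rays):

  {0,2}:  v_{0} + v_{2} = v_{1}  ⟹  sig = [2:1]
  {1,3}:  v_{1} + v_{3} = v_{4}  ⟹  sig = [2:1]
  {2,3}:  v_{2} + v_{3} = 2·v_{4} + v_{5} + v_{6}  ⟹  sig = [2:1,1,2]
  {0,4,5,6}:  v_{0} + v_{4} + v_{5} + v_{6} = 0  ⟹  sig = [4:]
  {1,4,5,6}:  v_{1} + v_{4} + v_{5} + v_{6} = v_{2}  ⟹  sig = [4:1]

Hence PRS(X_Σ) =
    [2:1]
    [2:1]
    [2:1,1,2]
    [4:]
    [4:1]


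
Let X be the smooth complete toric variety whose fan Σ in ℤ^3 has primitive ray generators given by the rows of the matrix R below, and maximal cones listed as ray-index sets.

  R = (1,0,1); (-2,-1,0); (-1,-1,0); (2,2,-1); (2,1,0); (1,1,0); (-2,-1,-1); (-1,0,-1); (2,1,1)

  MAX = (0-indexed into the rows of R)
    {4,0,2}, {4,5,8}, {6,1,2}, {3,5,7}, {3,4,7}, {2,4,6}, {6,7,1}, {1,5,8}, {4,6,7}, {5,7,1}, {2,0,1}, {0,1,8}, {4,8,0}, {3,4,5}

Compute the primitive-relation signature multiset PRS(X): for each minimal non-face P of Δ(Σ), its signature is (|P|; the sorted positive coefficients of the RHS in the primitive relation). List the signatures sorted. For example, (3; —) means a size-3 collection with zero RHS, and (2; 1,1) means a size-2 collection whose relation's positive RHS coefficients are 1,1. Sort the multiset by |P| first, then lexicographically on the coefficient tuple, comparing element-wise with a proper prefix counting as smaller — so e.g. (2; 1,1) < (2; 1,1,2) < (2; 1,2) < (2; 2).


|primitive collections| = 16. Relations:

  P = {0,7}:  v_{0} + v_{7} = 0  ⟹  sig = (2; —)
  P = {1,4}:  v_{1} + v_{4} = 0  ⟹  sig = (2; —)
  P = {2,5}:  v_{2} + v_{5} = 0  ⟹  sig = (2; —)
  P = {6,8}:  v_{6} + v_{8} = 0  ⟹  sig = (2; —)
  P = {0,5}:  v_{0} + v_{5} = v_{8}  ⟹  sig = (2; 1)
  P = {0,6}:  v_{0} + v_{6} = v_{2}  ⟹  sig = (2; 1)
  P = {2,7}:  v_{2} + v_{7} = v_{6}  ⟹  sig = (2; 1)
  P = {2,8}:  v_{2} + v_{8} = v_{0}  ⟹  sig = (2; 1)
  P = {5,6}:  v_{5} + v_{6} = v_{7}  ⟹  sig = (2; 1)
  P = {7,8}:  v_{7} + v_{8} = v_{5}  ⟹  sig = (2; 1)
  P = {0,3}:  v_{0} + v_{3} = v_{4} + v_{5}  ⟹  sig = (2; 1,1)
  P = {1,3}:  v_{1} + v_{3} = v_{5} + v_{7}  ⟹  sig = (2; 1,1)
  P = {2,3}:  v_{2} + v_{3} = v_{4} + v_{7}  ⟹  sig = (2; 1,1)
  P = {3,6}:  v_{3} + v_{6} = v_{4} + 2·v_{7}  ⟹  sig = (2; 1,2)
  P = {3,8}:  v_{3} + v_{8} = v_{4} + 2·v_{5}  ⟹  sig = (2; 1,2)
  P = {4,5,7}:  v_{4} + v_{5} + v_{7} = v_{3}  ⟹  sig = (3; 1)

so the primitive-relation signature multiset is
{ (2; —) ×4,  (2; 1) ×6,  (2; 1,1) ×3,  (2; 1,2) ×2,  (3; 1) }


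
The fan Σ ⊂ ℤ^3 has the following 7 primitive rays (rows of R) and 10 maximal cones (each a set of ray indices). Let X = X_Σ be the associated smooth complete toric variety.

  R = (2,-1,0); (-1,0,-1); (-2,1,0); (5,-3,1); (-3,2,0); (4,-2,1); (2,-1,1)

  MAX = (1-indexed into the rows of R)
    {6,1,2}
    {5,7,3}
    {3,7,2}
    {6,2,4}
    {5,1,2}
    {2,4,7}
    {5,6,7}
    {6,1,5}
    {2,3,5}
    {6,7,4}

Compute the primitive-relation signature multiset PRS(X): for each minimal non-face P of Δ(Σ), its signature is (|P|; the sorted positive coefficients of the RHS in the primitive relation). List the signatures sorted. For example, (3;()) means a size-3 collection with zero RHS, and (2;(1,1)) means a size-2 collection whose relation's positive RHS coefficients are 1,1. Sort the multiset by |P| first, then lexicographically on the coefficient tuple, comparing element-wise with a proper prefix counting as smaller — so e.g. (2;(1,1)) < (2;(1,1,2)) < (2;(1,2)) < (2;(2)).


Δ(Σ) — 7 vertices, 9 min non-faces:

  P={1,3}:  v_{1} + v_{3} = 0  →  sig = (2;())
  P={1,7}:  v_{1} + v_{7} = v_{6}  →  sig = (2;(1))
  P={3,6}:  v_{3} + v_{6} = v_{7}  →  sig = (2;(1))
  P={4,5}:  v_{4} + v_{5} = v_{7}  →  sig = (2;(1))
  P={1,4}:  v_{1} + v_{4} = v_{2} + 2·v_{6}  →  sig = (2;(1,2))
  P={3,4}:  v_{3} + v_{4} = v_{2} + 2·v_{7}  →  sig = (2;(1,2))
  P={2,5,6}:  v_{2} + v_{5} + v_{6} = 0  →  sig = (3;())
  P={2,5,7}:  v_{2} + v_{5} + v_{7} = v_{3}  →  sig = (3;(1))
  P={2,6,7}:  v_{2} + v_{6} + v_{7} = v_{4}  →  sig = (3;(1))

Sorted signature multiset PRS(X):
[(2;()), (2;(1)), (2;(1)), (2;(1)), (2;(1,2)), (2;(1,2)), (3;()), (3;(1)), (3;(1))]


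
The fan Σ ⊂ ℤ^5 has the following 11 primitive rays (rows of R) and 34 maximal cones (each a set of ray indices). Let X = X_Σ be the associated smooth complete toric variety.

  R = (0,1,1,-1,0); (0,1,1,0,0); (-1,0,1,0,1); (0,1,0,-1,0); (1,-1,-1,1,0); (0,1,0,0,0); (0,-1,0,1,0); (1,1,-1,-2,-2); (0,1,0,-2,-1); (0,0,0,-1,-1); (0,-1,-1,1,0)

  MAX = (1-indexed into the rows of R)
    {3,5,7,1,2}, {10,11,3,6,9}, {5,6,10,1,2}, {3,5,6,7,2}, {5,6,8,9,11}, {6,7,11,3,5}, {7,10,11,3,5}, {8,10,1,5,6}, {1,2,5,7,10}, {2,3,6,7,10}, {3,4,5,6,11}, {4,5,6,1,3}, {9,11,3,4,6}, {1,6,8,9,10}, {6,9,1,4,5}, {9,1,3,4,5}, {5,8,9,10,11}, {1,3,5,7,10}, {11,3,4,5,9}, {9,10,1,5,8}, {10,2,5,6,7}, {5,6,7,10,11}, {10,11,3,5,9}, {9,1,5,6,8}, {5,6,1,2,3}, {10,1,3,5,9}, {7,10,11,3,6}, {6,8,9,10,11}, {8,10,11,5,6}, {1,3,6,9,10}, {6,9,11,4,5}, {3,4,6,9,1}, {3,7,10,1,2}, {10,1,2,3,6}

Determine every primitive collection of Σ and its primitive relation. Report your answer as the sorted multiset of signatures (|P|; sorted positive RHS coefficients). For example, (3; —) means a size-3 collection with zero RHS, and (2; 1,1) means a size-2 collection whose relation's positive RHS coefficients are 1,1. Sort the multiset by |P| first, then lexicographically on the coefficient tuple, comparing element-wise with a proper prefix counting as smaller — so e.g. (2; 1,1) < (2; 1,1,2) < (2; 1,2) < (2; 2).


|primitive collections| = 16. Relations:

  {1,11}:  v_{1} + v_{11} = 0  ⇒ sig = (2; —)
  {4,7}:  v_{4} + v_{7} = 0  ⇒ sig = (2; —)
  {3,8}:  v_{3} + v_{8} = v_{9}  ⇒ sig = (2; 1)
  {4,10}:  v_{4} + v_{10} = v_{9}  ⇒ sig = (2; 1)
  {7,9}:  v_{7} + v_{9} = v_{10}  ⇒ sig = (2; 1)
  {2,4}:  v_{2} + v_{4} = v_{1} + v_{6}  ⇒ sig = (2; 1,1)
  {2,11}:  v_{2} + v_{11} = v_{6} + v_{7}  ⇒ sig = (2; 1,1)
  {2,9}:  v_{2} + v_{9} = v_{1} + v_{6} + v_{10}  ⇒ sig = (2; 1,1,1)
  {4,8}:  v_{4} + v_{8} = v_{5} + v_{6} + 2·v_{9}  ⇒ sig = (2; 1,1,2)
  {7,8}:  v_{7} + v_{8} = v_{5} + v_{6} + 2·v_{10}  ⇒ sig = (2; 1,1,2)
  {2,8}:  v_{2} + v_{8} = v_{1} + v_{5} + 2·v_{6} + 2·v_{10}  ⇒ sig = (2; 1,1,2,2)
  {1,6,7}:  v_{1} + v_{6} + v_{7} = v_{2}  ⇒ sig = (3; 1)
  {3,5,6,10}:  v_{3} + v_{5} + v_{6} + v_{10} = 0  ⇒ sig = (4; —)
  {3,5,6,9}:  v_{3} + v_{5} + v_{6} + v_{9} = v_{4}  ⇒ sig = (4; 1)
  {5,6,9,10}:  v_{5} + v_{6} + v_{9} + v_{10} = v_{8}  ⇒ sig = (4; 1)
  {2,3,5,10}:  v_{2} + v_{3} + v_{5} + v_{10} = v_{1} + v_{7}  ⇒ sig = (4; 1,1)

Hence PRS(X_Σ) =
    (2; —)
    (2; —)
    (2; 1)
    (2; 1)
    (2; 1)
    (2; 1,1)
    (2; 1,1)
    (2; 1,1,1)
    (2; 1,1,2)
    (2; 1,1,2)
    (2; 1,1,2,2)
    (3; 1)
    (4; —)
    (4; 1)
    (4; 1)
    (4; 1,1)


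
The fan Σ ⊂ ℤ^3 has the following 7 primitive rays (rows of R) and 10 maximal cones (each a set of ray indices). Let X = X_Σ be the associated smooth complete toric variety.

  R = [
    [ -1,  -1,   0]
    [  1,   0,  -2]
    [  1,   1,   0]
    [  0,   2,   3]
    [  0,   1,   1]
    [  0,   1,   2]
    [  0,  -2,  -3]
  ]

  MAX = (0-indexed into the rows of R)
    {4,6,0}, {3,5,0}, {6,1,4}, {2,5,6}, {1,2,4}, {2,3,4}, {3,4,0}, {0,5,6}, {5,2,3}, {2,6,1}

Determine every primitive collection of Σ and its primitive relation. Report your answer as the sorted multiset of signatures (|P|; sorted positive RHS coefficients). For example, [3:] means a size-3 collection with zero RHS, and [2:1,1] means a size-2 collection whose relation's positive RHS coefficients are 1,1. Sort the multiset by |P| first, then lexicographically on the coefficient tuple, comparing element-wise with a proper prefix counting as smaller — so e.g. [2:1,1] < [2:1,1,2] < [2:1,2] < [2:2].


7 collections generate NE(X_Σ); each relation:

  P = {0,2}:  v_{0} + v_{2} = 0 ; sig = [2:]
  P = {3,6}:  v_{3} + v_{6} = 0 ; sig = [2:]
  P = {1,5}:  v_{1} + v_{5} = v_{2} ; sig = [2:1]
  P = {4,5}:  v_{4} + v_{5} = v_{3} ; sig = [2:1]
  P = {0,1}:  v_{0} + v_{1} = v_{4} + v_{6} ; sig = [2:1,1]
  P = {1,3}:  v_{1} + v_{3} = v_{2} + v_{4} ; sig = [2:1,1]
  P = {2,4,6}:  v_{2} + v_{4} + v_{6} = v_{1} ; sig = [3:1]

Signatures (|P|; sorted positive RHS coefficients), sorted:
[[2:], [2:], [2:1], [2:1], [2:1,1], [2:1,1], [3:1]]


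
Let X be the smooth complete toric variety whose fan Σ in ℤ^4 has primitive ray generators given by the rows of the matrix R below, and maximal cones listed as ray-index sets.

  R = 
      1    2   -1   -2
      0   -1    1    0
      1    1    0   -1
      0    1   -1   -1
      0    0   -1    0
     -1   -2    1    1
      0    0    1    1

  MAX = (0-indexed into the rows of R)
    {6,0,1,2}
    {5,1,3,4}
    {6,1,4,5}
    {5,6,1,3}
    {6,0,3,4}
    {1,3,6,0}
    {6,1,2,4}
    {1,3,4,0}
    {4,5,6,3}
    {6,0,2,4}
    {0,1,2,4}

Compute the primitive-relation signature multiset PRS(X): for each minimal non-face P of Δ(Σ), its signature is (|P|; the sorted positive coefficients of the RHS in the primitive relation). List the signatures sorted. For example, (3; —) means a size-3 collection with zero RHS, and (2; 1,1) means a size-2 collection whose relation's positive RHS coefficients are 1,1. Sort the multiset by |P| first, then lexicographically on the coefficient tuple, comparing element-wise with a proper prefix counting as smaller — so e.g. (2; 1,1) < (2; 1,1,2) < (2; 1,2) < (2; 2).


5 minimal non-faces of Δ(Σ) (on 7 rays):

  • {2,3}:  v_{2} + v_{3} = v_{0}  so sig = (2; 1)
  • {2,5}:  v_{2} + v_{5} = v_{1}  so sig = (2; 1)
  • {0,5}:  v_{0} + v_{5} = v_{1} + v_{3}  so sig = (2; 1,1)
  • {1,3,4,6}:  v_{1} + v_{3} + v_{4} + v_{6} = 0  so sig = (4; —)
  • {0,1,4,6}:  v_{0} + v_{1} + v_{4} + v_{6} = v_{2}  so sig = (4; 1)

Signatures (|P|; sorted positive RHS coefficients), sorted:
[(2; 1), (2; 1), (2; 1,1), (4; —), (4; 1)]


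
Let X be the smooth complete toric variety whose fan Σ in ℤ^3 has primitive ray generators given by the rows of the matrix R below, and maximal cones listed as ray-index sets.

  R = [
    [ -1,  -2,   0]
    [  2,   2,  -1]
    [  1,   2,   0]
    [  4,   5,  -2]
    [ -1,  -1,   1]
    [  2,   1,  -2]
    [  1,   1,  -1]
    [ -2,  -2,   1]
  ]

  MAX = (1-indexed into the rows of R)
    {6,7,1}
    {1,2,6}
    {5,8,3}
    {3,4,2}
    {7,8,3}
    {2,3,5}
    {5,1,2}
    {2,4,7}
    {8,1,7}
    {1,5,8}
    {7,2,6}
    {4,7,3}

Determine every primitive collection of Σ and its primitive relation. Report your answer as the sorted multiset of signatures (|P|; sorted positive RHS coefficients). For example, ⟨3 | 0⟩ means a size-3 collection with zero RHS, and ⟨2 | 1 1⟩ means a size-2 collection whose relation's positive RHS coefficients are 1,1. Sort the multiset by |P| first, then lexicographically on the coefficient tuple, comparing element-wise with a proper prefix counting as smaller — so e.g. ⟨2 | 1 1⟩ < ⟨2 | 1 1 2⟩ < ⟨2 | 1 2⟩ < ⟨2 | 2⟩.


12 collections generate NE(X_Σ); each relation:

  {1,3}:  v_{1} + v_{3} = 0 — sig = ⟨2 | 0⟩
  {2,8}:  v_{2} + v_{8} = 0 — sig = ⟨2 | 0⟩
  {5,7}:  v_{5} + v_{7} = 0 — sig = ⟨2 | 0⟩
  {1,4}:  v_{1} + v_{4} = v_{2} + v_{7} — sig = ⟨2 | 1 1⟩
  {3,6}:  v_{3} + v_{6} = v_{2} + v_{7} — sig = ⟨2 | 1 1⟩
  {4,5}:  v_{4} + v_{5} = v_{2} + v_{3} — sig = ⟨2 | 1 1⟩
  {4,8}:  v_{4} + v_{8} = v_{3} + v_{7} — sig = ⟨2 | 1 1⟩
  {5,6}:  v_{5} + v_{6} = v_{1} + v_{2} — sig = ⟨2 | 1 1⟩
  {6,8}:  v_{6} + v_{8} = v_{1} + v_{7} — sig = ⟨2 | 1 1⟩
  {4,6}:  v_{4} + v_{6} = 2·v_{2} + 2·v_{7} — sig = ⟨2 | 2 2⟩
  {1,2,7}:  v_{1} + v_{2} + v_{7} = v_{6} — sig = ⟨3 | 1⟩
  {2,3,7}:  v_{2} + v_{3} + v_{7} = v_{4} — sig = ⟨3 | 1⟩

Hence PRS(X_Σ) =
    |P|=2: 10 collections, coeffs (), (), (), (1,1), (1,1), (1,1), (1,1), (1,1), (1,1), (2,2)
    |P|=3: 2 collections, coeffs (1), (1)


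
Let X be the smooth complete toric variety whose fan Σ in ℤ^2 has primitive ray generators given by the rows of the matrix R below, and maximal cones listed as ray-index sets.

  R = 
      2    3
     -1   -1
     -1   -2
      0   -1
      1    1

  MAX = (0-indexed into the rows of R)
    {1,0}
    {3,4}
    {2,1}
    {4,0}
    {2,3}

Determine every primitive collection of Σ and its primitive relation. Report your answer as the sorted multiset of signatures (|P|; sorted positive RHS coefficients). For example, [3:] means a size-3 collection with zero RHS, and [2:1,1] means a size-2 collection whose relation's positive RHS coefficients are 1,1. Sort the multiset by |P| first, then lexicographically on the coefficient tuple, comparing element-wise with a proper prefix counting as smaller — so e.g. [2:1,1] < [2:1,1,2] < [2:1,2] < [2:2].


Primitive collections (5):

  • {1,4}:  v_{1} + v_{4} = 0  →  sig = [2:]
  • {0,2}:  v_{0} + v_{2} = v_{4}  →  sig = [2:1]
  • {1,3}:  v_{1} + v_{3} = v_{2}  →  sig = [2:1]
  • {2,4}:  v_{2} + v_{4} = v_{3}  →  sig = [2:1]
  • {0,3}:  v_{0} + v_{3} = 2·v_{4}  →  sig = [2:2]

Sorted signature multiset PRS(X):
{ [2:],  [2:1] ×3,  [2:2] }


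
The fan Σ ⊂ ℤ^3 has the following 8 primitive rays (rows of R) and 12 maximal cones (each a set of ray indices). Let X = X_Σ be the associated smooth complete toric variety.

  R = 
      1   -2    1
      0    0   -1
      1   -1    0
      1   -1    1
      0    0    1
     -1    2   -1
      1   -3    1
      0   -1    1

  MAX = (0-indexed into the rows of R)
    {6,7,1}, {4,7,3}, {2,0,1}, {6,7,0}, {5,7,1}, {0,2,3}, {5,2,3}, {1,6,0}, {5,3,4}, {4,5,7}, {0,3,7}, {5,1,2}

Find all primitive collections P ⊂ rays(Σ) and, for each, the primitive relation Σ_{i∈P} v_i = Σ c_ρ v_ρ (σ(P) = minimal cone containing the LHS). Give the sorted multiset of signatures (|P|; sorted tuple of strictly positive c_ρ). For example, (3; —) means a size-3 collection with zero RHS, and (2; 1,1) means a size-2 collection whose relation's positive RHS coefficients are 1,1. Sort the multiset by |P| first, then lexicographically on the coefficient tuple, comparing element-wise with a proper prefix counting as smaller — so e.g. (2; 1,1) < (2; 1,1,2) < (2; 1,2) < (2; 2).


12 collections generate NE(X_Σ); each relation:

  P = {0,5}:  v_{0} + v_{5} = 0  ⇒ sig = (2; —)
  P = {1,4}:  v_{1} + v_{4} = 0  ⇒ sig = (2; —)
  P = {1,3}:  v_{1} + v_{3} = v_{2}  ⇒ sig = (2; 1)
  P = {2,4}:  v_{2} + v_{4} = v_{3}  ⇒ sig = (2; 1)
  P = {2,7}:  v_{2} + v_{7} = v_{0}  ⇒ sig = (2; 1)
  P = {0,4}:  v_{0} + v_{4} = v_{3} + v_{7}  ⇒ sig = (2; 1,1)
  P = {4,6}:  v_{4} + v_{6} = v_{0} + v_{7}  ⇒ sig = (2; 1,1)
  P = {5,6}:  v_{5} + v_{6} = v_{1} + v_{7}  ⇒ sig = (2; 1,1)
  P = {2,6}:  v_{2} + v_{6} = 2·v_{0} + v_{1}  ⇒ sig = (2; 1,2)
  P = {3,6}:  v_{3} + v_{6} = 2·v_{0}  ⇒ sig = (2; 2)
  P = {0,1,7}:  v_{0} + v_{1} + v_{7} = v_{6}  ⇒ sig = (3; 1)
  P = {3,5,7}:  v_{3} + v_{5} + v_{7} = v_{4}  ⇒ sig = (3; 1)

Hence PRS(X_Σ) =
{ (2; —) ×2,  (2; 1) ×3,  (2; 1,1) ×3,  (2; 1,2),  (2; 2),  (3; 1) ×2 }


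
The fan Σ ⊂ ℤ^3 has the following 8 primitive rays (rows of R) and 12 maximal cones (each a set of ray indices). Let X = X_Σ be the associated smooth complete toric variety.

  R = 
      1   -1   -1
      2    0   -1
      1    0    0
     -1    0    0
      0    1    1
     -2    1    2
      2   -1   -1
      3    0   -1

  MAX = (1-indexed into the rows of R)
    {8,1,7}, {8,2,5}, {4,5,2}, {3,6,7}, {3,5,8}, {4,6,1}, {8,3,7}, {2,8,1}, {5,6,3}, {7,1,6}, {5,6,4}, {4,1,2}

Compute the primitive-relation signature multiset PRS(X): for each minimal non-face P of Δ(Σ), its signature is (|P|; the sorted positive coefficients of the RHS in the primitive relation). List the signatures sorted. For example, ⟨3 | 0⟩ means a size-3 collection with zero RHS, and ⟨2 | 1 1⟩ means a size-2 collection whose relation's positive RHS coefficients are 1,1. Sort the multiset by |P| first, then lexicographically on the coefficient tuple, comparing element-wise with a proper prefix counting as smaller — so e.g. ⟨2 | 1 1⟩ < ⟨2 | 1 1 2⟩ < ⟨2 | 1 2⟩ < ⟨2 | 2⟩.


Minimal non-faces — 10 found among 8 rays, 12 max cones:

  P = {3,4}:  v_{3} + v_{4} = 0  ⇒ sig = ⟨2 | 0⟩
  P = {1,3}:  v_{1} + v_{3} = v_{7}  ⇒ sig = ⟨2 | 1⟩
  P = {1,5}:  v_{1} + v_{5} = v_{3}  ⇒ sig = ⟨2 | 1⟩
  P = {2,3}:  v_{2} + v_{3} = v_{8}  ⇒ sig = ⟨2 | 1⟩
  P = {2,6}:  v_{2} + v_{6} = v_{5}  ⇒ sig = ⟨2 | 1⟩
  P = {4,7}:  v_{4} + v_{7} = v_{1}  ⇒ sig = ⟨2 | 1⟩
  P = {4,8}:  v_{4} + v_{8} = v_{2}  ⇒ sig = ⟨2 | 1⟩
  P = {2,7}:  v_{2} + v_{7} = v_{1} + v_{8}  ⇒ sig = ⟨2 | 1 1⟩
  P = {6,8}:  v_{6} + v_{8} = v_{3} + v_{5}  ⇒ sig = ⟨2 | 1 1⟩
  P = {5,7}:  v_{5} + v_{7} = 2·v_{3}  ⇒ sig = ⟨2 | 2⟩

so the primitive-relation signature multiset is
{ ⟨2 | 0⟩,  ⟨2 | 1⟩ ×6,  ⟨2 | 1 1⟩ ×2,  ⟨2 | 2⟩ }


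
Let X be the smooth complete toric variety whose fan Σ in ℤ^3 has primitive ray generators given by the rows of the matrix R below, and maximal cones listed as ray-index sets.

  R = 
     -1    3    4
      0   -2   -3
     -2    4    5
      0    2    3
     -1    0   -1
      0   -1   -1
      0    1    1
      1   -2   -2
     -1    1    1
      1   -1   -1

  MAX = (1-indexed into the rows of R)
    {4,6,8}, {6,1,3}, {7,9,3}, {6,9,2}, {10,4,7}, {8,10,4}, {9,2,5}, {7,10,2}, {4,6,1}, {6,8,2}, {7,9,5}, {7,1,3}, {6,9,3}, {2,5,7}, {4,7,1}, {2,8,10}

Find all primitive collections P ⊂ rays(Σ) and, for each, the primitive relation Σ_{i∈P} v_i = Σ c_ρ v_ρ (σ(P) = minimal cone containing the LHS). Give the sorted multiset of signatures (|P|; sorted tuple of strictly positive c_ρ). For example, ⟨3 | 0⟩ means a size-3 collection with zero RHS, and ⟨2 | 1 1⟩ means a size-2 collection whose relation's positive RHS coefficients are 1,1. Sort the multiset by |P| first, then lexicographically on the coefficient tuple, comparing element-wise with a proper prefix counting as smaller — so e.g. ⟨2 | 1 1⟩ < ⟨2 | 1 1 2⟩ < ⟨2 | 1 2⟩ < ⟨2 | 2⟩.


22 collections generate NE(X_Σ); each relation:

  P={2,4}:  v_{2} + v_{4} = 0 — sig = ⟨2 | 0⟩
  P={6,7}:  v_{6} + v_{7} = 0 — sig = ⟨2 | 0⟩
  P={9,10}:  v_{9} + v_{10} = 0 — sig = ⟨2 | 0⟩
  P={1,2}:  v_{1} + v_{2} = v_{9} — sig = ⟨2 | 1⟩
  P={1,9}:  v_{1} + v_{9} = v_{3} — sig = ⟨2 | 1⟩
  P={1,10}:  v_{1} + v_{10} = v_{4} — sig = ⟨2 | 1⟩
  P={3,10}:  v_{3} + v_{10} = v_{1} — sig = ⟨2 | 1⟩
  P={4,9}:  v_{4} + v_{9} = v_{1} — sig = ⟨2 | 1⟩
  P={5,8}:  v_{5} + v_{8} = v_{2} — sig = ⟨2 | 1⟩
  P={6,10}:  v_{6} + v_{10} = v_{8} — sig = ⟨2 | 1⟩
  P={7,8}:  v_{7} + v_{8} = v_{10} — sig = ⟨2 | 1⟩
  P={8,9}:  v_{8} + v_{9} = v_{6} — sig = ⟨2 | 1⟩
  P={1,8}:  v_{1} + v_{8} = v_{4} + v_{6} — sig = ⟨2 | 1 1⟩
  P={3,8}:  v_{3} + v_{8} = v_{1} + v_{6} — sig = ⟨2 | 1 1⟩
  P={4,5}:  v_{4} + v_{5} = v_{7} + v_{9} — sig = ⟨2 | 1 1⟩
  P={5,6}:  v_{5} + v_{6} = v_{2} + v_{9} — sig = ⟨2 | 1 1⟩
  P={5,10}:  v_{5} + v_{10} = v_{2} + v_{7} — sig = ⟨2 | 1 1⟩
  P={1,5}:  v_{1} + v_{5} = v_{7} + 2·v_{9} — sig = ⟨2 | 1 2⟩
  P={3,5}:  v_{3} + v_{5} = v_{7} + 3·v_{9} — sig = ⟨2 | 1 3⟩
  P={2,3}:  v_{2} + v_{3} = 2·v_{9} — sig = ⟨2 | 2⟩
  P={3,4}:  v_{3} + v_{4} = 2·v_{1} — sig = ⟨2 | 2⟩
  P={2,7,9}:  v_{2} + v_{7} + v_{9} = v_{5} — sig = ⟨3 | 1⟩

Hence PRS(X_Σ) =
[⟨2 | 0⟩, ⟨2 | 0⟩, ⟨2 | 0⟩, ⟨2 | 1⟩, ⟨2 | 1⟩, ⟨2 | 1⟩, ⟨2 | 1⟩, ⟨2 | 1⟩, ⟨2 | 1⟩, ⟨2 | 1⟩, ⟨2 | 1⟩, ⟨2 | 1⟩, ⟨2 | 1 1⟩, ⟨2 | 1 1⟩, ⟨2 | 1 1⟩, ⟨2 | 1 1⟩, ⟨2 | 1 1⟩, ⟨2 | 1 2⟩, ⟨2 | 1 3⟩, ⟨2 | 2⟩, ⟨2 | 2⟩, ⟨3 | 1⟩]


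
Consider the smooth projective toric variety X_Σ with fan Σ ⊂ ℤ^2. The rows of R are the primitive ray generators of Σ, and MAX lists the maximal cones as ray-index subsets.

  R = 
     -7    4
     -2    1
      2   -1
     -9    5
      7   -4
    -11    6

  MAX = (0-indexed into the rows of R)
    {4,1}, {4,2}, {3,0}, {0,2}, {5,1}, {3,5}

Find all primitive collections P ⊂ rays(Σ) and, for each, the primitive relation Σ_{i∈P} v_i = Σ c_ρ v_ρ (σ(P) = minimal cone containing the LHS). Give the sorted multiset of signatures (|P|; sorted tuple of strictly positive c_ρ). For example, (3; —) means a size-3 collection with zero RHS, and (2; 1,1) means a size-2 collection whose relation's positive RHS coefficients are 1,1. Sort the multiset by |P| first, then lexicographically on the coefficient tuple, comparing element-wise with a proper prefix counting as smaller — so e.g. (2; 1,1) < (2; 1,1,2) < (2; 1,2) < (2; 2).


Σ has 9 primitive collections:

  P={0,4}:  v_{0} + v_{4} = 0  ⟹  sig = (2; —)
  P={1,2}:  v_{1} + v_{2} = 0  ⟹  sig = (2; —)
  P={0,1}:  v_{0} + v_{1} = v_{3}  ⟹  sig = (2; 1)
  P={1,3}:  v_{1} + v_{3} = v_{5}  ⟹  sig = (2; 1)
  P={2,3}:  v_{2} + v_{3} = v_{0}  ⟹  sig = (2; 1)
  P={2,5}:  v_{2} + v_{5} = v_{3}  ⟹  sig = (2; 1)
  P={3,4}:  v_{3} + v_{4} = v_{1}  ⟹  sig = (2; 1)
  P={0,5}:  v_{0} + v_{5} = 2·v_{3}  ⟹  sig = (2; 2)
  P={4,5}:  v_{4} + v_{5} = 2·v_{1}  ⟹  sig = (2; 2)

Hence PRS(X_Σ) =
    (2; —)
    (2; —)
    (2; 1)
    (2; 1)
    (2; 1)
    (2; 1)
    (2; 1)
    (2; 2)
    (2; 2)


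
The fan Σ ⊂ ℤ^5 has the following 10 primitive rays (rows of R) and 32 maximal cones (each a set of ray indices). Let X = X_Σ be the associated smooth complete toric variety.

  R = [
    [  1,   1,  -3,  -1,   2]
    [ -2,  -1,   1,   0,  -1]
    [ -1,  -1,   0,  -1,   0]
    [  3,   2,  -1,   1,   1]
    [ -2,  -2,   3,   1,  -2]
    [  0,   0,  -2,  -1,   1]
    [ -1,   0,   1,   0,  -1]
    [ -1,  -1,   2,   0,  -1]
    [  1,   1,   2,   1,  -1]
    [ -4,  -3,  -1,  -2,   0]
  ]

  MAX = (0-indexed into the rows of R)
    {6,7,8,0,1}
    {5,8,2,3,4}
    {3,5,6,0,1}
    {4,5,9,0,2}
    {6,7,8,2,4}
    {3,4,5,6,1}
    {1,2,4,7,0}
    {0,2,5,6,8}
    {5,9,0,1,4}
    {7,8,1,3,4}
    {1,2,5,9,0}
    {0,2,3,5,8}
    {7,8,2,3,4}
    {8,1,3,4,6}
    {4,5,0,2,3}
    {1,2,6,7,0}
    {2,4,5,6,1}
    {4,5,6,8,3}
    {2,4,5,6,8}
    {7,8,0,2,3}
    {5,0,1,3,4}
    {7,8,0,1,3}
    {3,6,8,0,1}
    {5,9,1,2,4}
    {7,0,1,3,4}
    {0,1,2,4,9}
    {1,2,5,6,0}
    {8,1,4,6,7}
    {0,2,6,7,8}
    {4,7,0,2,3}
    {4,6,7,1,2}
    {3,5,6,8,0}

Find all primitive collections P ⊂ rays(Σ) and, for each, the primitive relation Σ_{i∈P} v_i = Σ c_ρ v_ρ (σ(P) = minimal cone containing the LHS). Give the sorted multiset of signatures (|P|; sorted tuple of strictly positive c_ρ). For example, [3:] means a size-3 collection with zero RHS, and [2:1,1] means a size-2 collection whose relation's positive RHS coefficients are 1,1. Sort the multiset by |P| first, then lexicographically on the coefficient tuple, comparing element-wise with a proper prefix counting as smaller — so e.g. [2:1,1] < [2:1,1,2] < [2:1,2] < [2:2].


13 minimal non-faces of Δ(Σ) (on 10 rays):

  • {5,7}:  v_{5} + v_{7} = v_{2} ; sig = [2:1]
  • {8,9}:  v_{8} + v_{9} = v_{1} + v_{2} ; sig = [2:1,1]
  • {3,9}:  v_{3} + v_{9} = v_{0} + v_{4} + v_{5} ; sig = [2:1,1,1]
  • {7,9}:  v_{7} + v_{9} = v_{0} + v_{1} + 2·v_{2} + v_{4} ; sig = [2:1,1,1,2]
  • {6,9}:  v_{6} + v_{9} = 2·v_{1} + v_{2} + v_{5} ; sig = [2:1,1,2]
  • {1,2,3}:  v_{1} + v_{2} + v_{3} = 0 ; sig = [3:]
  • {0,4,6}:  v_{0} + v_{4} + v_{6} = v_{1} ; sig = [3:1]
  • {1,5,8}:  v_{1} + v_{5} + v_{8} = v_{6} ; sig = [3:1]
  • {3,6,7}:  v_{3} + v_{6} + v_{7} = v_{8} ; sig = [3:1]
  • {1,2,8}:  v_{1} + v_{2} + v_{8} = v_{6} + v_{7} ; sig = [3:1,1]
  • {2,3,6}:  v_{2} + v_{3} + v_{6} = v_{5} + v_{8} ; sig = [3:1,1]
  • {0,4,8}:  v_{0} + v_{4} + v_{8} = v_{1} + v_{3} + v_{7} ; sig = [3:1,1,1]
  • {0,1,2,4,5}:  v_{0} + v_{1} + v_{2} + v_{4} + v_{5} = v_{9} ; sig = [5:1]

Signatures (|P|; sorted positive RHS coefficients), sorted:
{ [2:1],  [2:1,1],  [2:1,1,1],  [2:1,1,1,2],  [2:1,1,2],  [3:],  [3:1] ×3,  [3:1,1] ×2,  [3:1,1,1],  [5:1] }


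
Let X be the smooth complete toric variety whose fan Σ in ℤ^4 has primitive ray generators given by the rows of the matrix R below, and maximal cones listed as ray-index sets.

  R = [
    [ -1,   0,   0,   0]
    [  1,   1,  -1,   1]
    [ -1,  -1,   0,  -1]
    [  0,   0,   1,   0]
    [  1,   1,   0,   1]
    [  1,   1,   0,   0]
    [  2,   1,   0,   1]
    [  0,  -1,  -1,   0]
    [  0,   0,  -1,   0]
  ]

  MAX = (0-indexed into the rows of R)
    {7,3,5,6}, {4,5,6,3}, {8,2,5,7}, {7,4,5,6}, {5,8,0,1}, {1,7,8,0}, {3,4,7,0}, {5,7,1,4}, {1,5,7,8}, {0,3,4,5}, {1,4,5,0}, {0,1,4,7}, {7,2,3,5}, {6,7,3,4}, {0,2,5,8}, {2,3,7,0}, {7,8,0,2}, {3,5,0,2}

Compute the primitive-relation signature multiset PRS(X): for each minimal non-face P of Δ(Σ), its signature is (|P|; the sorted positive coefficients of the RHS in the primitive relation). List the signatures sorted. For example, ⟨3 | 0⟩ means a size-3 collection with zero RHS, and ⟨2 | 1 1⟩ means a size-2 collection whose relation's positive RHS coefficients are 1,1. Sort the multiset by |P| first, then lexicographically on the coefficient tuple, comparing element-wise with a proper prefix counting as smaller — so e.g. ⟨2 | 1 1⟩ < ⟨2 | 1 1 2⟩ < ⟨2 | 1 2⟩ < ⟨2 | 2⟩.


Minimal non-faces — 11 found among 9 rays, 18 max cones:

  • {2,4}:  v_{2} + v_{4} = 0  ⇒ sig = ⟨2 | 0⟩
  • {3,8}:  v_{3} + v_{8} = 0  ⇒ sig = ⟨2 | 0⟩
  • {0,6}:  v_{0} + v_{6} = v_{4}  ⇒ sig = ⟨2 | 1⟩
  • {1,2}:  v_{1} + v_{2} = v_{8}  ⇒ sig = ⟨2 | 1⟩
  • {1,3}:  v_{1} + v_{3} = v_{4}  ⇒ sig = ⟨2 | 1⟩
  • {4,8}:  v_{4} + v_{8} = v_{1}  ⇒ sig = ⟨2 | 1⟩
  • {2,6}:  v_{2} + v_{6} = v_{3} + v_{5} + v_{7}  ⇒ sig = ⟨2 | 1 1 1⟩
  • {6,8}:  v_{6} + v_{8} = v_{4} + v_{5} + v_{7}  ⇒ sig = ⟨2 | 1 1 1⟩
  • {1,6}:  v_{1} + v_{6} = 2·v_{4} + v_{5} + v_{7}  ⇒ sig = ⟨2 | 1 1 2⟩
  • {0,5,7}:  v_{0} + v_{5} + v_{7} = v_{8}  ⇒ sig = ⟨3 | 1⟩
  • {3,4,5,7}:  v_{3} + v_{4} + v_{5} + v_{7} = v_{6}  ⇒ sig = ⟨4 | 1⟩

so the primitive-relation signature multiset is
    ⟨2 | 0⟩
    ⟨2 | 0⟩
    ⟨2 | 1⟩
    ⟨2 | 1⟩
    ⟨2 | 1⟩
    ⟨2 | 1⟩
    ⟨2 | 1 1 1⟩
    ⟨2 | 1 1 1⟩
    ⟨2 | 1 1 2⟩
    ⟨3 | 1⟩
    ⟨4 | 1⟩


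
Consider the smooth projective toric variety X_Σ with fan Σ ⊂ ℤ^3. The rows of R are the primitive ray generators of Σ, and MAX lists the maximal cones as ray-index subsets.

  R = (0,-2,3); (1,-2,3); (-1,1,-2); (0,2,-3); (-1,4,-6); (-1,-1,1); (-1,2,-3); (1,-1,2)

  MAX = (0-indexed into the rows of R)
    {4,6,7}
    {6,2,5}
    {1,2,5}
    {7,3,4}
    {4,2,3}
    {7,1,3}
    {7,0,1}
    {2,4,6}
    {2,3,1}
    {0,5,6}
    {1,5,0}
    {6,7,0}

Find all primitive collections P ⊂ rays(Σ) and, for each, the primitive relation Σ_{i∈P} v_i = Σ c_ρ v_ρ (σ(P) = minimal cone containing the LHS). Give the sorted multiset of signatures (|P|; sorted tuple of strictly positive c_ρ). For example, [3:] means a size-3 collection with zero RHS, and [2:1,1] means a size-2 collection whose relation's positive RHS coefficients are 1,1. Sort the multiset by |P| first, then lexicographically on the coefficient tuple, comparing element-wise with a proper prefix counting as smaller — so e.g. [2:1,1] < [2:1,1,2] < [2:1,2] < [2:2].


Primitive collections (10):

  P={0,3}:  v_{0} + v_{3} = 0  so sig = [2:]
  P={1,6}:  v_{1} + v_{6} = 0  so sig = [2:]
  P={2,7}:  v_{2} + v_{7} = 0  so sig = [2:]
  P={0,2}:  v_{0} + v_{2} = v_{5}  so sig = [2:1]
  P={0,4}:  v_{0} + v_{4} = v_{6}  so sig = [2:1]
  P={1,4}:  v_{1} + v_{4} = v_{3}  so sig = [2:1]
  P={3,5}:  v_{3} + v_{5} = v_{2}  so sig = [2:1]
  P={3,6}:  v_{3} + v_{6} = v_{4}  so sig = [2:1]
  P={5,7}:  v_{5} + v_{7} = v_{0}  so sig = [2:1]
  P={4,5}:  v_{4} + v_{5} = v_{2} + v_{6}  so sig = [2:1,1]

so the primitive-relation signature multiset is
    [2:]
    [2:]
    [2:]
    [2:1]
    [2:1]
    [2:1]
    [2:1]
    [2:1]
    [2:1]
    [2:1,1]
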